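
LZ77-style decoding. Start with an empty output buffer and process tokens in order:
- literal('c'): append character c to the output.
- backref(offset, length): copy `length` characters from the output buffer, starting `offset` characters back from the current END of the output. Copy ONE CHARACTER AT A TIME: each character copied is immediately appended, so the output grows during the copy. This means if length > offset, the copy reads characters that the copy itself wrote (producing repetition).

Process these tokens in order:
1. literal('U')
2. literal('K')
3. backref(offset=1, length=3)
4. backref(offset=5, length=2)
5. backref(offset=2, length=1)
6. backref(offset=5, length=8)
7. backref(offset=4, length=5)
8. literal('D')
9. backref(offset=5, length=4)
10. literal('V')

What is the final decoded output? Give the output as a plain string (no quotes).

Token 1: literal('U'). Output: "U"
Token 2: literal('K'). Output: "UK"
Token 3: backref(off=1, len=3) (overlapping!). Copied 'KKK' from pos 1. Output: "UKKKK"
Token 4: backref(off=5, len=2). Copied 'UK' from pos 0. Output: "UKKKKUK"
Token 5: backref(off=2, len=1). Copied 'U' from pos 5. Output: "UKKKKUKU"
Token 6: backref(off=5, len=8) (overlapping!). Copied 'KKUKUKKU' from pos 3. Output: "UKKKKUKUKKUKUKKU"
Token 7: backref(off=4, len=5) (overlapping!). Copied 'UKKUU' from pos 12. Output: "UKKKKUKUKKUKUKKUUKKUU"
Token 8: literal('D'). Output: "UKKKKUKUKKUKUKKUUKKUUD"
Token 9: backref(off=5, len=4). Copied 'KKUU' from pos 17. Output: "UKKKKUKUKKUKUKKUUKKUUDKKUU"
Token 10: literal('V'). Output: "UKKKKUKUKKUKUKKUUKKUUDKKUUV"

Answer: UKKKKUKUKKUKUKKUUKKUUDKKUUV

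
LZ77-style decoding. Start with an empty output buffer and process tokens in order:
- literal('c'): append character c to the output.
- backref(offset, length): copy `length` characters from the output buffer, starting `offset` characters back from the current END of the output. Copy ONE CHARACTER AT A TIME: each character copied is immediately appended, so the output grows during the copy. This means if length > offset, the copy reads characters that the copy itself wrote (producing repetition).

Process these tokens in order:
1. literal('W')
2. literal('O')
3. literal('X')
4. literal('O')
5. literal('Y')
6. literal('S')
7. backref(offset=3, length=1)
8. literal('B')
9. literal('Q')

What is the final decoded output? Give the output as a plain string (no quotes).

Token 1: literal('W'). Output: "W"
Token 2: literal('O'). Output: "WO"
Token 3: literal('X'). Output: "WOX"
Token 4: literal('O'). Output: "WOXO"
Token 5: literal('Y'). Output: "WOXOY"
Token 6: literal('S'). Output: "WOXOYS"
Token 7: backref(off=3, len=1). Copied 'O' from pos 3. Output: "WOXOYSO"
Token 8: literal('B'). Output: "WOXOYSOB"
Token 9: literal('Q'). Output: "WOXOYSOBQ"

Answer: WOXOYSOBQ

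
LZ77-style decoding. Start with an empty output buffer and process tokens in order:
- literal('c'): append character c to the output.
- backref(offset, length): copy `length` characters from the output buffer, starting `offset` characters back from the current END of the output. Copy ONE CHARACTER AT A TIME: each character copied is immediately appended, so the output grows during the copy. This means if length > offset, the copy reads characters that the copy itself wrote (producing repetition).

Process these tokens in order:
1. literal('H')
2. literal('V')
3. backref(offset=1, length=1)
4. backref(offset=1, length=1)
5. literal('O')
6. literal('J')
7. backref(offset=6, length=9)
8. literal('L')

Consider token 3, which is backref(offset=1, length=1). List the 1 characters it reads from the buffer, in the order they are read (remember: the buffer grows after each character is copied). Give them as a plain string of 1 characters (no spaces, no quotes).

Token 1: literal('H'). Output: "H"
Token 2: literal('V'). Output: "HV"
Token 3: backref(off=1, len=1). Buffer before: "HV" (len 2)
  byte 1: read out[1]='V', append. Buffer now: "HVV"

Answer: V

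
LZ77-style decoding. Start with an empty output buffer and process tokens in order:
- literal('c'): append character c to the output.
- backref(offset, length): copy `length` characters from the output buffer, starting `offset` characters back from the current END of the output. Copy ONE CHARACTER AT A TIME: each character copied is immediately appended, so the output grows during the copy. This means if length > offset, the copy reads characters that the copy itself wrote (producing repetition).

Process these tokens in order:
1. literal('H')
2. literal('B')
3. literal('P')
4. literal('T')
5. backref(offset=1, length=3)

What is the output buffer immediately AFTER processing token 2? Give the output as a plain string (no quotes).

Answer: HB

Derivation:
Token 1: literal('H'). Output: "H"
Token 2: literal('B'). Output: "HB"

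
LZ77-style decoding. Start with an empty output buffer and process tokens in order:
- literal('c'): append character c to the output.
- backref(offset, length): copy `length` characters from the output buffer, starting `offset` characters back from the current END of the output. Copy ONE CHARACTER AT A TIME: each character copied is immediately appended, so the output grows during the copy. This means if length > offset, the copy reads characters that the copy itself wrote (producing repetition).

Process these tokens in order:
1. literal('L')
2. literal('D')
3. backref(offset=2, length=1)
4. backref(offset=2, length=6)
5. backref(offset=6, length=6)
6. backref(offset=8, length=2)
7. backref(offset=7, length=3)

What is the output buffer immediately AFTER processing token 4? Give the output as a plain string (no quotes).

Token 1: literal('L'). Output: "L"
Token 2: literal('D'). Output: "LD"
Token 3: backref(off=2, len=1). Copied 'L' from pos 0. Output: "LDL"
Token 4: backref(off=2, len=6) (overlapping!). Copied 'DLDLDL' from pos 1. Output: "LDLDLDLDL"

Answer: LDLDLDLDL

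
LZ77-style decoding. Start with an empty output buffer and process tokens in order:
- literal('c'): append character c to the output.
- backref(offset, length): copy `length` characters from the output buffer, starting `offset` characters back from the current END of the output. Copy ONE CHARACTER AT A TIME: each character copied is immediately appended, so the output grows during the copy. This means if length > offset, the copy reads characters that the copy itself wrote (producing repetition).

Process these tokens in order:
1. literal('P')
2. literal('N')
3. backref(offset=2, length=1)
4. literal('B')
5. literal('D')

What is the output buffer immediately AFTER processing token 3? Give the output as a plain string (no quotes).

Token 1: literal('P'). Output: "P"
Token 2: literal('N'). Output: "PN"
Token 3: backref(off=2, len=1). Copied 'P' from pos 0. Output: "PNP"

Answer: PNP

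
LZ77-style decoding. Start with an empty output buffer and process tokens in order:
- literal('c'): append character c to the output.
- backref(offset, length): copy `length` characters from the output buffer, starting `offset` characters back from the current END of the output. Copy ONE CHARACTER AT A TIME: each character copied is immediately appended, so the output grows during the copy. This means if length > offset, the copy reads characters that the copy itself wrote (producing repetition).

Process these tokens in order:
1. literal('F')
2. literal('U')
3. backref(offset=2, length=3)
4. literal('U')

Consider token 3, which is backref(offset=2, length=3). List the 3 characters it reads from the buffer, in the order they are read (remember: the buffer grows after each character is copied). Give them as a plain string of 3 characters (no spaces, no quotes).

Token 1: literal('F'). Output: "F"
Token 2: literal('U'). Output: "FU"
Token 3: backref(off=2, len=3). Buffer before: "FU" (len 2)
  byte 1: read out[0]='F', append. Buffer now: "FUF"
  byte 2: read out[1]='U', append. Buffer now: "FUFU"
  byte 3: read out[2]='F', append. Buffer now: "FUFUF"

Answer: FUF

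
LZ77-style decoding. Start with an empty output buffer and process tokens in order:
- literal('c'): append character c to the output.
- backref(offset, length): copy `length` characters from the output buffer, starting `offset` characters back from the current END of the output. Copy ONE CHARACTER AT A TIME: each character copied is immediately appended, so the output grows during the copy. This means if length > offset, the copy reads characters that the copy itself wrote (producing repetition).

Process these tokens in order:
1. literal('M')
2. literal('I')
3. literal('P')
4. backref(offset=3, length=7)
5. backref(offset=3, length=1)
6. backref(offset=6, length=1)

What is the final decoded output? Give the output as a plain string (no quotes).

Answer: MIPMIPMIPMIP

Derivation:
Token 1: literal('M'). Output: "M"
Token 2: literal('I'). Output: "MI"
Token 3: literal('P'). Output: "MIP"
Token 4: backref(off=3, len=7) (overlapping!). Copied 'MIPMIPM' from pos 0. Output: "MIPMIPMIPM"
Token 5: backref(off=3, len=1). Copied 'I' from pos 7. Output: "MIPMIPMIPMI"
Token 6: backref(off=6, len=1). Copied 'P' from pos 5. Output: "MIPMIPMIPMIP"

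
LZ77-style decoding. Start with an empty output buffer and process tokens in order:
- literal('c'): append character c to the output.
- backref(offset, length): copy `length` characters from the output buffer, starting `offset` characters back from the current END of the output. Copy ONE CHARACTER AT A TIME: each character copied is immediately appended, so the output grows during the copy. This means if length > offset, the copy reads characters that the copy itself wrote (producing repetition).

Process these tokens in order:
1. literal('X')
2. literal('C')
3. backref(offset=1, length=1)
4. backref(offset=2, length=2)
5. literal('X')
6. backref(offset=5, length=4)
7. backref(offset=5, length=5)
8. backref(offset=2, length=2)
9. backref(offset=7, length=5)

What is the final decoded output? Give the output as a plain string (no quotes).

Answer: XCCCCXCCCCXCCCCCCXCCCC

Derivation:
Token 1: literal('X'). Output: "X"
Token 2: literal('C'). Output: "XC"
Token 3: backref(off=1, len=1). Copied 'C' from pos 1. Output: "XCC"
Token 4: backref(off=2, len=2). Copied 'CC' from pos 1. Output: "XCCCC"
Token 5: literal('X'). Output: "XCCCCX"
Token 6: backref(off=5, len=4). Copied 'CCCC' from pos 1. Output: "XCCCCXCCCC"
Token 7: backref(off=5, len=5). Copied 'XCCCC' from pos 5. Output: "XCCCCXCCCCXCCCC"
Token 8: backref(off=2, len=2). Copied 'CC' from pos 13. Output: "XCCCCXCCCCXCCCCCC"
Token 9: backref(off=7, len=5). Copied 'XCCCC' from pos 10. Output: "XCCCCXCCCCXCCCCCCXCCCC"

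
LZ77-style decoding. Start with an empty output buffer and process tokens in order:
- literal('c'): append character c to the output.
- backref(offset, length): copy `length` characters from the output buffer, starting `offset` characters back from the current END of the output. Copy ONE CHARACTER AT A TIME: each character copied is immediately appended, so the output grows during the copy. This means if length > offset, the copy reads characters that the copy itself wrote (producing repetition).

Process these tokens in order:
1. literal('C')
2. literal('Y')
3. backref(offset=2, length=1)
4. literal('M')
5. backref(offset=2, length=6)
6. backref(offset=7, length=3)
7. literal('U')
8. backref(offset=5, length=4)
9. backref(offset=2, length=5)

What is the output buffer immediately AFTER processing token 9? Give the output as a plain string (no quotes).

Answer: CYCMCMCMCMMCMUMMCMCMCMC

Derivation:
Token 1: literal('C'). Output: "C"
Token 2: literal('Y'). Output: "CY"
Token 3: backref(off=2, len=1). Copied 'C' from pos 0. Output: "CYC"
Token 4: literal('M'). Output: "CYCM"
Token 5: backref(off=2, len=6) (overlapping!). Copied 'CMCMCM' from pos 2. Output: "CYCMCMCMCM"
Token 6: backref(off=7, len=3). Copied 'MCM' from pos 3. Output: "CYCMCMCMCMMCM"
Token 7: literal('U'). Output: "CYCMCMCMCMMCMU"
Token 8: backref(off=5, len=4). Copied 'MMCM' from pos 9. Output: "CYCMCMCMCMMCMUMMCM"
Token 9: backref(off=2, len=5) (overlapping!). Copied 'CMCMC' from pos 16. Output: "CYCMCMCMCMMCMUMMCMCMCMC"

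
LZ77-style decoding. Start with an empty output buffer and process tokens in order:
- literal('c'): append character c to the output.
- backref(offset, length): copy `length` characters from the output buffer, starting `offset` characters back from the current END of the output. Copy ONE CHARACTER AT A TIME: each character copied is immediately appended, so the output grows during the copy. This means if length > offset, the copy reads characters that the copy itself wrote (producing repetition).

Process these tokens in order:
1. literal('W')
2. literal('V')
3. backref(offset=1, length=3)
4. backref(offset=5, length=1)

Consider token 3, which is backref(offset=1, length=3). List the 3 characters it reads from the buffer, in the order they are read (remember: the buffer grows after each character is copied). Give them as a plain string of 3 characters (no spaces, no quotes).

Answer: VVV

Derivation:
Token 1: literal('W'). Output: "W"
Token 2: literal('V'). Output: "WV"
Token 3: backref(off=1, len=3). Buffer before: "WV" (len 2)
  byte 1: read out[1]='V', append. Buffer now: "WVV"
  byte 2: read out[2]='V', append. Buffer now: "WVVV"
  byte 3: read out[3]='V', append. Buffer now: "WVVVV"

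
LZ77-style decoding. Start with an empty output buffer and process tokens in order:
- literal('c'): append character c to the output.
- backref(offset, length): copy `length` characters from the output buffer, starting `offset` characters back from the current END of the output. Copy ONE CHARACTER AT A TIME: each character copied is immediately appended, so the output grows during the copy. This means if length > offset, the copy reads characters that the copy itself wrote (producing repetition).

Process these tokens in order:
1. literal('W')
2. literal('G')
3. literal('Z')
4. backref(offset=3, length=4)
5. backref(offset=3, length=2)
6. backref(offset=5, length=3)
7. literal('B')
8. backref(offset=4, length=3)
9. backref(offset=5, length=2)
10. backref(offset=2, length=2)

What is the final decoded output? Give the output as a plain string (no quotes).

Token 1: literal('W'). Output: "W"
Token 2: literal('G'). Output: "WG"
Token 3: literal('Z'). Output: "WGZ"
Token 4: backref(off=3, len=4) (overlapping!). Copied 'WGZW' from pos 0. Output: "WGZWGZW"
Token 5: backref(off=3, len=2). Copied 'GZ' from pos 4. Output: "WGZWGZWGZ"
Token 6: backref(off=5, len=3). Copied 'GZW' from pos 4. Output: "WGZWGZWGZGZW"
Token 7: literal('B'). Output: "WGZWGZWGZGZWB"
Token 8: backref(off=4, len=3). Copied 'GZW' from pos 9. Output: "WGZWGZWGZGZWBGZW"
Token 9: backref(off=5, len=2). Copied 'WB' from pos 11. Output: "WGZWGZWGZGZWBGZWWB"
Token 10: backref(off=2, len=2). Copied 'WB' from pos 16. Output: "WGZWGZWGZGZWBGZWWBWB"

Answer: WGZWGZWGZGZWBGZWWBWB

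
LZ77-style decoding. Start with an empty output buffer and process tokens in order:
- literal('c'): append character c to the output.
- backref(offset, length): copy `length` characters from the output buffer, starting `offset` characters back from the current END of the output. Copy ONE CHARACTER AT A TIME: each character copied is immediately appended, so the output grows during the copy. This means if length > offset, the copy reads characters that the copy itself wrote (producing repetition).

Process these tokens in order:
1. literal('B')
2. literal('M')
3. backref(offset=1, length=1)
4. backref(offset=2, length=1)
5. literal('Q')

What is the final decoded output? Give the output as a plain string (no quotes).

Token 1: literal('B'). Output: "B"
Token 2: literal('M'). Output: "BM"
Token 3: backref(off=1, len=1). Copied 'M' from pos 1. Output: "BMM"
Token 4: backref(off=2, len=1). Copied 'M' from pos 1. Output: "BMMM"
Token 5: literal('Q'). Output: "BMMMQ"

Answer: BMMMQ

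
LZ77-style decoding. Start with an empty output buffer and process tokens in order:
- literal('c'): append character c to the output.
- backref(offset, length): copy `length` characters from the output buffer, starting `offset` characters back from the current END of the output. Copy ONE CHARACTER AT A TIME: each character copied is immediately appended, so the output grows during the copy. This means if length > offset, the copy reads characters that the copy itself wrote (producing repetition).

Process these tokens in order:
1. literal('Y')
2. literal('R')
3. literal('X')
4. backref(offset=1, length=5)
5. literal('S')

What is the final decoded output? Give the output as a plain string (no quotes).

Answer: YRXXXXXXS

Derivation:
Token 1: literal('Y'). Output: "Y"
Token 2: literal('R'). Output: "YR"
Token 3: literal('X'). Output: "YRX"
Token 4: backref(off=1, len=5) (overlapping!). Copied 'XXXXX' from pos 2. Output: "YRXXXXXX"
Token 5: literal('S'). Output: "YRXXXXXXS"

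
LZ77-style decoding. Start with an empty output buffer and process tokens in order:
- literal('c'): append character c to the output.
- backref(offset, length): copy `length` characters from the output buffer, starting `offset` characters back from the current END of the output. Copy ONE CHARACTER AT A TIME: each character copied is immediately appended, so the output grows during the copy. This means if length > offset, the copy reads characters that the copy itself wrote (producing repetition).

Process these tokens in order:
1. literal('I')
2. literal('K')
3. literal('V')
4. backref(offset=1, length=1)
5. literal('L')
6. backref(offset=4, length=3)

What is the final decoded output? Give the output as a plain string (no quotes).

Token 1: literal('I'). Output: "I"
Token 2: literal('K'). Output: "IK"
Token 3: literal('V'). Output: "IKV"
Token 4: backref(off=1, len=1). Copied 'V' from pos 2. Output: "IKVV"
Token 5: literal('L'). Output: "IKVVL"
Token 6: backref(off=4, len=3). Copied 'KVV' from pos 1. Output: "IKVVLKVV"

Answer: IKVVLKVV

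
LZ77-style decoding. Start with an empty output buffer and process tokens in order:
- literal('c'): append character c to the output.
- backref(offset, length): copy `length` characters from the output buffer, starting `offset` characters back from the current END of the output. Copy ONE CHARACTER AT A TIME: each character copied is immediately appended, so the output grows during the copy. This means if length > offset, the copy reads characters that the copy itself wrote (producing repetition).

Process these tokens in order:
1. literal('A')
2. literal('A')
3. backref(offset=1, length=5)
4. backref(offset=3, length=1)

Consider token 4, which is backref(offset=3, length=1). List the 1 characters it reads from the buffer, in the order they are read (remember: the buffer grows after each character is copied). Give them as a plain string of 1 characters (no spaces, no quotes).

Answer: A

Derivation:
Token 1: literal('A'). Output: "A"
Token 2: literal('A'). Output: "AA"
Token 3: backref(off=1, len=5) (overlapping!). Copied 'AAAAA' from pos 1. Output: "AAAAAAA"
Token 4: backref(off=3, len=1). Buffer before: "AAAAAAA" (len 7)
  byte 1: read out[4]='A', append. Buffer now: "AAAAAAAA"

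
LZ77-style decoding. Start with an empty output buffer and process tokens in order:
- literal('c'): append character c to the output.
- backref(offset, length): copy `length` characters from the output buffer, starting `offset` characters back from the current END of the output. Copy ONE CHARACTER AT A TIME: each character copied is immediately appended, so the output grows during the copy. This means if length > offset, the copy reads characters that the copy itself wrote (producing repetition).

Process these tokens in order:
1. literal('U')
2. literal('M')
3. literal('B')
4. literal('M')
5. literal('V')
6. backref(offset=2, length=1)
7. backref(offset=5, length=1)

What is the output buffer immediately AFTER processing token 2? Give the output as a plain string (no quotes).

Answer: UM

Derivation:
Token 1: literal('U'). Output: "U"
Token 2: literal('M'). Output: "UM"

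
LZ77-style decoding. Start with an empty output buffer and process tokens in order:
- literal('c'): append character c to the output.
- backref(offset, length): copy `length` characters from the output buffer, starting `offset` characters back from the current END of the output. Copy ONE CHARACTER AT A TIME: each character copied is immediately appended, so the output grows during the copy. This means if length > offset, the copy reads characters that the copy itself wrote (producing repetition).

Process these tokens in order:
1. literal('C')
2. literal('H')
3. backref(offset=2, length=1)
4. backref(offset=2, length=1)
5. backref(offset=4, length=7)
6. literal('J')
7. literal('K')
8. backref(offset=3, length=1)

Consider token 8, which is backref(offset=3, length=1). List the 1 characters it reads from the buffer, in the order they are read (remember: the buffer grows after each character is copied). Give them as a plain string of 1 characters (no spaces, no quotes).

Answer: C

Derivation:
Token 1: literal('C'). Output: "C"
Token 2: literal('H'). Output: "CH"
Token 3: backref(off=2, len=1). Copied 'C' from pos 0. Output: "CHC"
Token 4: backref(off=2, len=1). Copied 'H' from pos 1. Output: "CHCH"
Token 5: backref(off=4, len=7) (overlapping!). Copied 'CHCHCHC' from pos 0. Output: "CHCHCHCHCHC"
Token 6: literal('J'). Output: "CHCHCHCHCHCJ"
Token 7: literal('K'). Output: "CHCHCHCHCHCJK"
Token 8: backref(off=3, len=1). Buffer before: "CHCHCHCHCHCJK" (len 13)
  byte 1: read out[10]='C', append. Buffer now: "CHCHCHCHCHCJKC"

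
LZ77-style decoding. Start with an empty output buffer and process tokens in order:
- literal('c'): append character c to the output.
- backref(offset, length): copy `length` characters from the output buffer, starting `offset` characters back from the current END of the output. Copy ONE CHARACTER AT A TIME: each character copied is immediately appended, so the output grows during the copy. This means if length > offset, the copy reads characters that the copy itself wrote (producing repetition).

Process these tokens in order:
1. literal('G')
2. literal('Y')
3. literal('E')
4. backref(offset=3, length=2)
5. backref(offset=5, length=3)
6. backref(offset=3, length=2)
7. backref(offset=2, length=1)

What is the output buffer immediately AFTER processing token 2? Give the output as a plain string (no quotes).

Token 1: literal('G'). Output: "G"
Token 2: literal('Y'). Output: "GY"

Answer: GY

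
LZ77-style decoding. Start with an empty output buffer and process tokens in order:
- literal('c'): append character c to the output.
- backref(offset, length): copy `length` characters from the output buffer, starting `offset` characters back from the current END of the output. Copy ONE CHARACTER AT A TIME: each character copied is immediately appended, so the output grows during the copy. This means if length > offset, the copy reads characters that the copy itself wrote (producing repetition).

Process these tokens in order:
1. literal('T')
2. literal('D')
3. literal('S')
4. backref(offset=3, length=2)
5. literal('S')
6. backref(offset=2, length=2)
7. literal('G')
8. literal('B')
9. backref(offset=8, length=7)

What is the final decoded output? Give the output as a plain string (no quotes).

Token 1: literal('T'). Output: "T"
Token 2: literal('D'). Output: "TD"
Token 3: literal('S'). Output: "TDS"
Token 4: backref(off=3, len=2). Copied 'TD' from pos 0. Output: "TDSTD"
Token 5: literal('S'). Output: "TDSTDS"
Token 6: backref(off=2, len=2). Copied 'DS' from pos 4. Output: "TDSTDSDS"
Token 7: literal('G'). Output: "TDSTDSDSG"
Token 8: literal('B'). Output: "TDSTDSDSGB"
Token 9: backref(off=8, len=7). Copied 'STDSDSG' from pos 2. Output: "TDSTDSDSGBSTDSDSG"

Answer: TDSTDSDSGBSTDSDSG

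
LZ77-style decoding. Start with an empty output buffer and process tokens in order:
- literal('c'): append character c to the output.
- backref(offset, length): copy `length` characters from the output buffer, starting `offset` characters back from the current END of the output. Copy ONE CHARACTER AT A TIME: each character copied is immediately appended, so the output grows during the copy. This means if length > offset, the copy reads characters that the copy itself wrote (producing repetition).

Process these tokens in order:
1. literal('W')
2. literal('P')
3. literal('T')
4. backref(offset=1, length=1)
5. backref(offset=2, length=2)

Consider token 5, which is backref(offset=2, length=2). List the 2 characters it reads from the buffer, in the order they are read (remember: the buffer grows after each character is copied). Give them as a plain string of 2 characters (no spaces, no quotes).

Answer: TT

Derivation:
Token 1: literal('W'). Output: "W"
Token 2: literal('P'). Output: "WP"
Token 3: literal('T'). Output: "WPT"
Token 4: backref(off=1, len=1). Copied 'T' from pos 2. Output: "WPTT"
Token 5: backref(off=2, len=2). Buffer before: "WPTT" (len 4)
  byte 1: read out[2]='T', append. Buffer now: "WPTTT"
  byte 2: read out[3]='T', append. Buffer now: "WPTTTT"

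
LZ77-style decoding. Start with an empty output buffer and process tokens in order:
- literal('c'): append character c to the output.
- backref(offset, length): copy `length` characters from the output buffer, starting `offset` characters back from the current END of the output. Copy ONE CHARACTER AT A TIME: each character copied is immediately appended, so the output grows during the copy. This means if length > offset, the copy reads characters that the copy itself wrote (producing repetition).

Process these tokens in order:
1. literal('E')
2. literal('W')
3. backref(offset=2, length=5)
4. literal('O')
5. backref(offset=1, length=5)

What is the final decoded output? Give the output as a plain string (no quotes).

Answer: EWEWEWEOOOOOO

Derivation:
Token 1: literal('E'). Output: "E"
Token 2: literal('W'). Output: "EW"
Token 3: backref(off=2, len=5) (overlapping!). Copied 'EWEWE' from pos 0. Output: "EWEWEWE"
Token 4: literal('O'). Output: "EWEWEWEO"
Token 5: backref(off=1, len=5) (overlapping!). Copied 'OOOOO' from pos 7. Output: "EWEWEWEOOOOOO"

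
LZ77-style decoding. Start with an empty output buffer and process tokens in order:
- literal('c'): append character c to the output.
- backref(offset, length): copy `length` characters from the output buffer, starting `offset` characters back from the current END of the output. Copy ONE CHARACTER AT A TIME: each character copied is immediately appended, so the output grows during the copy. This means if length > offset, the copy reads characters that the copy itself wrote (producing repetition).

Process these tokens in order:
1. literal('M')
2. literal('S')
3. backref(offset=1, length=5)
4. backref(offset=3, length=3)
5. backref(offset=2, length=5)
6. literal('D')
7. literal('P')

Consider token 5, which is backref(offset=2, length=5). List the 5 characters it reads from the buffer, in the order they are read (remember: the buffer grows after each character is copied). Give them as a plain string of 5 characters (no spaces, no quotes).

Answer: SSSSS

Derivation:
Token 1: literal('M'). Output: "M"
Token 2: literal('S'). Output: "MS"
Token 3: backref(off=1, len=5) (overlapping!). Copied 'SSSSS' from pos 1. Output: "MSSSSSS"
Token 4: backref(off=3, len=3). Copied 'SSS' from pos 4. Output: "MSSSSSSSSS"
Token 5: backref(off=2, len=5). Buffer before: "MSSSSSSSSS" (len 10)
  byte 1: read out[8]='S', append. Buffer now: "MSSSSSSSSSS"
  byte 2: read out[9]='S', append. Buffer now: "MSSSSSSSSSSS"
  byte 3: read out[10]='S', append. Buffer now: "MSSSSSSSSSSSS"
  byte 4: read out[11]='S', append. Buffer now: "MSSSSSSSSSSSSS"
  byte 5: read out[12]='S', append. Buffer now: "MSSSSSSSSSSSSSS"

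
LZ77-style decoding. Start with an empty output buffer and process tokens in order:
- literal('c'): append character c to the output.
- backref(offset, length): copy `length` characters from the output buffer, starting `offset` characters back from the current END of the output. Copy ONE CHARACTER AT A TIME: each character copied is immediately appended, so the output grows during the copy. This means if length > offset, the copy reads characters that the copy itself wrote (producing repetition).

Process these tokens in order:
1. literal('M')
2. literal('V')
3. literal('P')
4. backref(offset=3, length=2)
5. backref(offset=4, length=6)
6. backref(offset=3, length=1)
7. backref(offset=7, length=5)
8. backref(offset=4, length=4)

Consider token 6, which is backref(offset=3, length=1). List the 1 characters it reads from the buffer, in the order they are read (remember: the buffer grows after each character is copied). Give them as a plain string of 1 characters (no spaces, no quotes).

Answer: V

Derivation:
Token 1: literal('M'). Output: "M"
Token 2: literal('V'). Output: "MV"
Token 3: literal('P'). Output: "MVP"
Token 4: backref(off=3, len=2). Copied 'MV' from pos 0. Output: "MVPMV"
Token 5: backref(off=4, len=6) (overlapping!). Copied 'VPMVVP' from pos 1. Output: "MVPMVVPMVVP"
Token 6: backref(off=3, len=1). Buffer before: "MVPMVVPMVVP" (len 11)
  byte 1: read out[8]='V', append. Buffer now: "MVPMVVPMVVPV"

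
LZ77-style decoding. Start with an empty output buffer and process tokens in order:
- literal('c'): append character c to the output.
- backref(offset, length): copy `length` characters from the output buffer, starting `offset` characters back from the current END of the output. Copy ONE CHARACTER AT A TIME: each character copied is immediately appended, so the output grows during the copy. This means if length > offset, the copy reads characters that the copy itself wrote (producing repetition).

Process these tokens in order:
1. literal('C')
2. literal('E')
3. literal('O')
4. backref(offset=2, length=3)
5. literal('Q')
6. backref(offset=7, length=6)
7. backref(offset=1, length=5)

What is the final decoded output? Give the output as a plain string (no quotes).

Token 1: literal('C'). Output: "C"
Token 2: literal('E'). Output: "CE"
Token 3: literal('O'). Output: "CEO"
Token 4: backref(off=2, len=3) (overlapping!). Copied 'EOE' from pos 1. Output: "CEOEOE"
Token 5: literal('Q'). Output: "CEOEOEQ"
Token 6: backref(off=7, len=6). Copied 'CEOEOE' from pos 0. Output: "CEOEOEQCEOEOE"
Token 7: backref(off=1, len=5) (overlapping!). Copied 'EEEEE' from pos 12. Output: "CEOEOEQCEOEOEEEEEE"

Answer: CEOEOEQCEOEOEEEEEE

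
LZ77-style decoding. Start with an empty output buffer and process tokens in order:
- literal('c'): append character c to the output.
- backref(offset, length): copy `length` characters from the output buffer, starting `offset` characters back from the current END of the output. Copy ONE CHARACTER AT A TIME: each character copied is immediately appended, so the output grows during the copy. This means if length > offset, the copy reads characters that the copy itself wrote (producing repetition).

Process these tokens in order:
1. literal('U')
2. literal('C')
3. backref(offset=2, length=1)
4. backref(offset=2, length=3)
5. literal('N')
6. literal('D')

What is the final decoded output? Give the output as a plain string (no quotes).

Answer: UCUCUCND

Derivation:
Token 1: literal('U'). Output: "U"
Token 2: literal('C'). Output: "UC"
Token 3: backref(off=2, len=1). Copied 'U' from pos 0. Output: "UCU"
Token 4: backref(off=2, len=3) (overlapping!). Copied 'CUC' from pos 1. Output: "UCUCUC"
Token 5: literal('N'). Output: "UCUCUCN"
Token 6: literal('D'). Output: "UCUCUCND"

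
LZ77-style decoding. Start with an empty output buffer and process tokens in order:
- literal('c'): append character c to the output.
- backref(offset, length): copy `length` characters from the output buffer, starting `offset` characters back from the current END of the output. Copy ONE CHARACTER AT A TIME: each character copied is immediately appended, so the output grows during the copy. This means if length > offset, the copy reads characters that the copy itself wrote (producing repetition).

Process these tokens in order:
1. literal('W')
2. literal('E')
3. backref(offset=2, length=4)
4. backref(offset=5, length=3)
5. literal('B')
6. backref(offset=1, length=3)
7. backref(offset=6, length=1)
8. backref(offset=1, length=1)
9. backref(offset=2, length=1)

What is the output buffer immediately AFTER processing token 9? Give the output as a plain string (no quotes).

Answer: WEWEWEEWEBBBBWWW

Derivation:
Token 1: literal('W'). Output: "W"
Token 2: literal('E'). Output: "WE"
Token 3: backref(off=2, len=4) (overlapping!). Copied 'WEWE' from pos 0. Output: "WEWEWE"
Token 4: backref(off=5, len=3). Copied 'EWE' from pos 1. Output: "WEWEWEEWE"
Token 5: literal('B'). Output: "WEWEWEEWEB"
Token 6: backref(off=1, len=3) (overlapping!). Copied 'BBB' from pos 9. Output: "WEWEWEEWEBBBB"
Token 7: backref(off=6, len=1). Copied 'W' from pos 7. Output: "WEWEWEEWEBBBBW"
Token 8: backref(off=1, len=1). Copied 'W' from pos 13. Output: "WEWEWEEWEBBBBWW"
Token 9: backref(off=2, len=1). Copied 'W' from pos 13. Output: "WEWEWEEWEBBBBWWW"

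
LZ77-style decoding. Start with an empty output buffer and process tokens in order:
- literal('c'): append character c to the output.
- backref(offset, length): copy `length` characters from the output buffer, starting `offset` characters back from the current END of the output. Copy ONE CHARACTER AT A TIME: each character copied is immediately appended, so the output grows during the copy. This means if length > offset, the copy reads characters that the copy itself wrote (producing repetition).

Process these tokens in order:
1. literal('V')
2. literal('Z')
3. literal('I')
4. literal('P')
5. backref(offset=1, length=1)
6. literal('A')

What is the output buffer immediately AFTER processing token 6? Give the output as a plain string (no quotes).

Token 1: literal('V'). Output: "V"
Token 2: literal('Z'). Output: "VZ"
Token 3: literal('I'). Output: "VZI"
Token 4: literal('P'). Output: "VZIP"
Token 5: backref(off=1, len=1). Copied 'P' from pos 3. Output: "VZIPP"
Token 6: literal('A'). Output: "VZIPPA"

Answer: VZIPPA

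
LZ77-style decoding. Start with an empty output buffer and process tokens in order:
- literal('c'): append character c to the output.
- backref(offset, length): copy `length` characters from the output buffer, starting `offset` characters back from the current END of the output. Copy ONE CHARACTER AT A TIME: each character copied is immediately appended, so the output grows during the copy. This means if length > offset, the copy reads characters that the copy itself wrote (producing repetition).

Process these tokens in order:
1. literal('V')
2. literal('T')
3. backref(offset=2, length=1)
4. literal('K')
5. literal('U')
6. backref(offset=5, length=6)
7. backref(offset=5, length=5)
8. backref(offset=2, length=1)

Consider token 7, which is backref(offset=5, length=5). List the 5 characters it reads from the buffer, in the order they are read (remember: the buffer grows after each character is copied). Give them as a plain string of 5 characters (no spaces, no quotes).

Token 1: literal('V'). Output: "V"
Token 2: literal('T'). Output: "VT"
Token 3: backref(off=2, len=1). Copied 'V' from pos 0. Output: "VTV"
Token 4: literal('K'). Output: "VTVK"
Token 5: literal('U'). Output: "VTVKU"
Token 6: backref(off=5, len=6) (overlapping!). Copied 'VTVKUV' from pos 0. Output: "VTVKUVTVKUV"
Token 7: backref(off=5, len=5). Buffer before: "VTVKUVTVKUV" (len 11)
  byte 1: read out[6]='T', append. Buffer now: "VTVKUVTVKUVT"
  byte 2: read out[7]='V', append. Buffer now: "VTVKUVTVKUVTV"
  byte 3: read out[8]='K', append. Buffer now: "VTVKUVTVKUVTVK"
  byte 4: read out[9]='U', append. Buffer now: "VTVKUVTVKUVTVKU"
  byte 5: read out[10]='V', append. Buffer now: "VTVKUVTVKUVTVKUV"

Answer: TVKUV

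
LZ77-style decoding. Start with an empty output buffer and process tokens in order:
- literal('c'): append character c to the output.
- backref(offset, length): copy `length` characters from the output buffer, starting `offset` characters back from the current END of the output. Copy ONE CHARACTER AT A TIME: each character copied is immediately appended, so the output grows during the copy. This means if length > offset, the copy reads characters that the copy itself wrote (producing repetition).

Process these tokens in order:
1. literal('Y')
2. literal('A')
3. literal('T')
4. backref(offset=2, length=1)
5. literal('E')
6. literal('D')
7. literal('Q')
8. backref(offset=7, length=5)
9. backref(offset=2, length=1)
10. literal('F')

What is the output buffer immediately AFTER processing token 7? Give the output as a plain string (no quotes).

Answer: YATAEDQ

Derivation:
Token 1: literal('Y'). Output: "Y"
Token 2: literal('A'). Output: "YA"
Token 3: literal('T'). Output: "YAT"
Token 4: backref(off=2, len=1). Copied 'A' from pos 1. Output: "YATA"
Token 5: literal('E'). Output: "YATAE"
Token 6: literal('D'). Output: "YATAED"
Token 7: literal('Q'). Output: "YATAEDQ"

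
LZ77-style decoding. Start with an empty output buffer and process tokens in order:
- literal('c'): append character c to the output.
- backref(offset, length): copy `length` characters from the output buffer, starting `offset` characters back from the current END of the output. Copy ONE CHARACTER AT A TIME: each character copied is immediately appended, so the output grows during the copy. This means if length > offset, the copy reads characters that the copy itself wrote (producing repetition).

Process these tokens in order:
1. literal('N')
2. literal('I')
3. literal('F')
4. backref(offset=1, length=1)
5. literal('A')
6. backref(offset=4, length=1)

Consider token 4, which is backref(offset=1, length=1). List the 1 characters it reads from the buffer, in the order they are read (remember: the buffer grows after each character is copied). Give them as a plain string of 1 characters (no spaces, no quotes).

Token 1: literal('N'). Output: "N"
Token 2: literal('I'). Output: "NI"
Token 3: literal('F'). Output: "NIF"
Token 4: backref(off=1, len=1). Buffer before: "NIF" (len 3)
  byte 1: read out[2]='F', append. Buffer now: "NIFF"

Answer: F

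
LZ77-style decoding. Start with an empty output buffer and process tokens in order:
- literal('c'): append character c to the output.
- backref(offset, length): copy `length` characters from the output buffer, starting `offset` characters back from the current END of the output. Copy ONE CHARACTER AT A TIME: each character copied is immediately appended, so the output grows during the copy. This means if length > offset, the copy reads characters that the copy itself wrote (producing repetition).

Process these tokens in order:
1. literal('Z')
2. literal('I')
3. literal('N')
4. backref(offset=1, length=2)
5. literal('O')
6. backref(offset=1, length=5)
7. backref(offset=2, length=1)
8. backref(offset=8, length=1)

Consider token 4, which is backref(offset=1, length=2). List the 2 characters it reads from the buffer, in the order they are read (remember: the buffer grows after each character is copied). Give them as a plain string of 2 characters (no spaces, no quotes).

Answer: NN

Derivation:
Token 1: literal('Z'). Output: "Z"
Token 2: literal('I'). Output: "ZI"
Token 3: literal('N'). Output: "ZIN"
Token 4: backref(off=1, len=2). Buffer before: "ZIN" (len 3)
  byte 1: read out[2]='N', append. Buffer now: "ZINN"
  byte 2: read out[3]='N', append. Buffer now: "ZINNN"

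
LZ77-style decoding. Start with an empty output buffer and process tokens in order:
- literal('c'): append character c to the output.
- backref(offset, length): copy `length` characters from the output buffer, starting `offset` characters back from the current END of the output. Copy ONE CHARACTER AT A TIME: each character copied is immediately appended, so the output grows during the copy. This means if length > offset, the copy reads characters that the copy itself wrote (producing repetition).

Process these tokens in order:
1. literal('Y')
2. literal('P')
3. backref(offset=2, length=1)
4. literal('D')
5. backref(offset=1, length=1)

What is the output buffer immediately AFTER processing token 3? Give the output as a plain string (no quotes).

Token 1: literal('Y'). Output: "Y"
Token 2: literal('P'). Output: "YP"
Token 3: backref(off=2, len=1). Copied 'Y' from pos 0. Output: "YPY"

Answer: YPY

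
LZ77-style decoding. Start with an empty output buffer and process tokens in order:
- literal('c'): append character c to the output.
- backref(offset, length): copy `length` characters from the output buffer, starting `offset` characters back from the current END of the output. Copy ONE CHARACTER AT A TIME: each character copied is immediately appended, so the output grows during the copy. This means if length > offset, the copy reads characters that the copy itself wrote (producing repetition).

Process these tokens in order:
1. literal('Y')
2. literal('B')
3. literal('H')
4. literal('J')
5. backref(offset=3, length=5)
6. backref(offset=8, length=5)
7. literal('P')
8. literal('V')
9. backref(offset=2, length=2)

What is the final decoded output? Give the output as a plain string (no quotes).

Token 1: literal('Y'). Output: "Y"
Token 2: literal('B'). Output: "YB"
Token 3: literal('H'). Output: "YBH"
Token 4: literal('J'). Output: "YBHJ"
Token 5: backref(off=3, len=5) (overlapping!). Copied 'BHJBH' from pos 1. Output: "YBHJBHJBH"
Token 6: backref(off=8, len=5). Copied 'BHJBH' from pos 1. Output: "YBHJBHJBHBHJBH"
Token 7: literal('P'). Output: "YBHJBHJBHBHJBHP"
Token 8: literal('V'). Output: "YBHJBHJBHBHJBHPV"
Token 9: backref(off=2, len=2). Copied 'PV' from pos 14. Output: "YBHJBHJBHBHJBHPVPV"

Answer: YBHJBHJBHBHJBHPVPV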